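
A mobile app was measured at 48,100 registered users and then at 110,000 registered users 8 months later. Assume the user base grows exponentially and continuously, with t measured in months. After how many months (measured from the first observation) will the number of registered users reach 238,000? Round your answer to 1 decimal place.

t ≈ 15.5 months

r = ln(110000/48100) / 8 ≈ 0.1034 per month
t = ln(238000/48100) / r = 1.59899 / 0.1034 ≈ 15.464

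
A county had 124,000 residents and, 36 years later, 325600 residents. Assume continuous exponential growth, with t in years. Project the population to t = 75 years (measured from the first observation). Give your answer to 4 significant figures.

r = ln(325600/124000) / 36 ≈ 0.026816 per year
P(75) = 124000 · e^(0.026816·75) = 124000 · 7.47247 ≈ 926585.86

≈ 926,600 residents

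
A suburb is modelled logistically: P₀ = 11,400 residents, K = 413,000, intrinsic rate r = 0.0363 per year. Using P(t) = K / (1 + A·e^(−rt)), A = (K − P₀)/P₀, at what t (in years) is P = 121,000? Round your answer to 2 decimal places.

t ≈ 73.85 years

A = (413000 − 11400)/11400 = 35.22807
121000 = 413000/(1 + 35.22807·e^(−0.0363t)) → 1 + 35.22807·e^(−0.0363t) = 3.41322
e^(−0.0363t) = 0.068503 → t = ln(14.59793)/0.0363 = 2.68088/0.0363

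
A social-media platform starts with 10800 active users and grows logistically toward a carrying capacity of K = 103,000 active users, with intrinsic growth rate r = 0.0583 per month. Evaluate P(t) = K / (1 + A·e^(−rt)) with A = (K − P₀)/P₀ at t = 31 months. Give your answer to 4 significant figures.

A = (103000 − 10800)/10800 = 8.53704
P(31) = 103000 / (1 + 8.53704·e^(−0.0583·31)) = 103000 / (1 + 8.53704·0.164097)
= 103000 / 2.4009 ≈ 42900.6

≈ 42,900 active users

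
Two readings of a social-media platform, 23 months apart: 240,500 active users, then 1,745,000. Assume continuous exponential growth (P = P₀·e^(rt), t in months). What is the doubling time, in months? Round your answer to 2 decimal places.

r = ln(1745000/240500) / 23 = ln(7.25572) / 23 ≈ 0.086165 per month
doubling time = ln 2 / |r| = 0.69315 / 0.086165

doubling time ≈ 8.04 months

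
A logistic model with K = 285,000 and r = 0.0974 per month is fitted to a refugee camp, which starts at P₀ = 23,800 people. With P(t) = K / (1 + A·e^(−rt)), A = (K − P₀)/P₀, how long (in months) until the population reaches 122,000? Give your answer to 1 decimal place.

A = (285000 − 23800)/23800 = 10.97479
122000 = 285000/(1 + 10.97479·e^(−0.0974t)) → 1 + 10.97479·e^(−0.0974t) = 2.33607
e^(−0.0974t) = 0.12174 → t = ln(8.21426)/0.0974 = 2.10587/0.0974

t ≈ 21.6 months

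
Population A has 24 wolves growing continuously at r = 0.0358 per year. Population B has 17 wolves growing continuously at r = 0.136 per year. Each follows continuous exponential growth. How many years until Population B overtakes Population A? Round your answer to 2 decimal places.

t ≈ 3.44 years

24·e^(0.0358t) = 17·e^(0.136t)
24/17 = e^((0.136 − 0.0358)t) → ln(1.41176) = 0.1002·t
t = 0.34484 / 0.1002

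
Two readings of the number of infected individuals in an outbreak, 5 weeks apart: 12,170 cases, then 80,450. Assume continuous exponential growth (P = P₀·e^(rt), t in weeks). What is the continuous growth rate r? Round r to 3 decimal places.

r ≈ 0.378 per week

80450 = 12170 · e^(r·5)
e^(5r) = 80450/12170 = 6.61052
r = ln(6.61052) / 5 = 1.88866 / 5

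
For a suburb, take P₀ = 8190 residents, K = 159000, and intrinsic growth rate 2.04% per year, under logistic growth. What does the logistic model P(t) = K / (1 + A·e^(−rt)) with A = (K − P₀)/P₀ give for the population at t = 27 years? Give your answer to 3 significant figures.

≈ 13,700 residents

A = (159000 − 8190)/8190 = 18.41392
P(27) = 159000 / (1 + 18.41392·e^(−0.0204·27)) = 159000 / (1 + 18.41392·0.576488)
= 159000 / 11.61541 ≈ 13688.71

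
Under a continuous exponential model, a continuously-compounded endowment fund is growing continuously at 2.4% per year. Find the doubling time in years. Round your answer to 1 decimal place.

doubling time = ln(2) / |r| = 0.69315 / 0.024

doubling time ≈ 28.9 years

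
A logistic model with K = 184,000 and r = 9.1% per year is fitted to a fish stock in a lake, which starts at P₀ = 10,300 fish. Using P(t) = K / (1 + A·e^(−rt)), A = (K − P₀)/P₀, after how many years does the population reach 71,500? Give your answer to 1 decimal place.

t ≈ 26.1 years

A = (184000 − 10300)/10300 = 16.86408
71500 = 184000/(1 + 16.86408·e^(−0.091t)) → 1 + 16.86408·e^(−0.091t) = 2.57343
e^(−0.091t) = 0.0933 → t = ln(10.71806)/0.091 = 2.37193/0.091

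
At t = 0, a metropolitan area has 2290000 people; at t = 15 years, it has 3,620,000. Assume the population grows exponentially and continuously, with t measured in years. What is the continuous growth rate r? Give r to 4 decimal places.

3620000 = 2290000 · e^(r·15)
e^(15r) = 3620000/2290000 = 1.58079
r = ln(1.58079) / 15 = 0.45792 / 15

r ≈ 0.0305 per year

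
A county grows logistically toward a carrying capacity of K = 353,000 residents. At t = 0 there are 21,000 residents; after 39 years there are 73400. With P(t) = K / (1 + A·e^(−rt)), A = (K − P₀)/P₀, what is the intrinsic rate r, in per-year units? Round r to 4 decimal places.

r ≈ 0.0365 per year

A = (353000 − 21000)/21000 = 15.80952
73400 = 353000/(1 + 15.80952·e^(−r·39)) → e^(−39r) = (4.80926 − 1)/15.80952 = 0.240947
r = −ln(0.240947)/39 = 1.42318/39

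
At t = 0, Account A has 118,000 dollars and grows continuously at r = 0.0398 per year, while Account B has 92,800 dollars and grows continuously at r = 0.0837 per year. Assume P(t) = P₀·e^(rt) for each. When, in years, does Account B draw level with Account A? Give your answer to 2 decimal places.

118000·e^(0.0398t) = 92800·e^(0.0837t)
118000/92800 = e^((0.0837 − 0.0398)t) → ln(1.27155) = 0.0439·t
t = 0.24024 / 0.0439

t ≈ 5.47 years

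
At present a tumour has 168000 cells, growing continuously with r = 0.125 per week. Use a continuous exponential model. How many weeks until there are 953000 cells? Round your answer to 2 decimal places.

953000 = 168000 · e^(0.125·t)
t = ln(953000/168000) / 0.125 = ln(5.67262) / 0.125 = 1.73565 / 0.125

t ≈ 13.89 weeks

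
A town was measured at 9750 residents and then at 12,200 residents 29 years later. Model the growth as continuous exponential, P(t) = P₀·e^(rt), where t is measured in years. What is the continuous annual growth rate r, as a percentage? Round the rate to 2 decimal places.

12200 = 9750 · e^(r·29)
e^(29r) = 12200/9750 = 1.25128
r = ln(1.25128) / 29 = 0.22417 / 29

r ≈ 0.77% per year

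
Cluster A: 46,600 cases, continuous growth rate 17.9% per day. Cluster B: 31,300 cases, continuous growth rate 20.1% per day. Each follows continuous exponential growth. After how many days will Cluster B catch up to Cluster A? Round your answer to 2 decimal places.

46600·e^(0.179t) = 31300·e^(0.201t)
46600/31300 = e^((0.201 − 0.179)t) → ln(1.48882) = 0.022·t
t = 0.39798 / 0.022

t ≈ 18.09 days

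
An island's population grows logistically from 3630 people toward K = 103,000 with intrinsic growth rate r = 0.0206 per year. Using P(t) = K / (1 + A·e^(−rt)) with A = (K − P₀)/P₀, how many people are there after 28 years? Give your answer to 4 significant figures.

≈ 6,290 people

A = (103000 − 3630)/3630 = 27.37466
P(28) = 103000 / (1 + 27.37466·e^(−0.0206·28)) = 103000 / (1 + 27.37466·0.561693)
= 103000 / 16.37615 ≈ 6289.63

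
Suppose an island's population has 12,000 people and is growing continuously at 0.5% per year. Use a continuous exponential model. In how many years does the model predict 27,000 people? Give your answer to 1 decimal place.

t ≈ 162.2 years

27000 = 12000 · e^(0.005·t)
t = ln(27000/12000) / 0.005 = ln(2.25) / 0.005 = 0.81093 / 0.005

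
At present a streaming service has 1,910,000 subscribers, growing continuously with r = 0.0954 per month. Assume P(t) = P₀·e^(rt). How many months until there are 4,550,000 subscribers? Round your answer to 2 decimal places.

4550000 = 1910000 · e^(0.0954·t)
t = ln(4550000/1910000) / 0.0954 = ln(2.3822) / 0.0954 = 0.86802 / 0.0954

t ≈ 9.10 months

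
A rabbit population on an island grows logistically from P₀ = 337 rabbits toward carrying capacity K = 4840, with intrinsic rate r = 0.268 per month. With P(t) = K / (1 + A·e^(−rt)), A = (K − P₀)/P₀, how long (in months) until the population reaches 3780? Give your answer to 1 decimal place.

t ≈ 14.4 months

A = (4840 − 337)/337 = 13.36202
3780 = 4840/(1 + 13.36202·e^(−0.268t)) → 1 + 13.36202·e^(−0.268t) = 1.28042
e^(−0.268t) = 0.020987 → t = ln(47.64946)/0.268 = 3.86387/0.268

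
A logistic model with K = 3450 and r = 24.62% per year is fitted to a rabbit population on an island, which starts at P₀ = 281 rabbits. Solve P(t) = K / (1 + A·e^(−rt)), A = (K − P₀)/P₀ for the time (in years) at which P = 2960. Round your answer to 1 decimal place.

t ≈ 17.1 years

A = (3450 − 281)/281 = 11.27758
2960 = 3450/(1 + 11.27758·e^(−0.2462t)) → 1 + 11.27758·e^(−0.2462t) = 1.16554
e^(−0.2462t) = 0.014679 → t = ln(68.12579)/0.2462 = 4.22136/0.2462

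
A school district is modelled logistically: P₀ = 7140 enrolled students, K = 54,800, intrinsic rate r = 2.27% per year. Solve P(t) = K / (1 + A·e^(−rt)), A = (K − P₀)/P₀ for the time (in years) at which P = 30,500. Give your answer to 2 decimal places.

A = (54800 − 7140)/7140 = 6.67507
30500 = 54800/(1 + 6.67507·e^(−0.0227t)) → 1 + 6.67507·e^(−0.0227t) = 1.79672
e^(−0.0227t) = 0.119358 → t = ln(8.37817)/0.0227 = 2.12563/0.0227

t ≈ 93.64 years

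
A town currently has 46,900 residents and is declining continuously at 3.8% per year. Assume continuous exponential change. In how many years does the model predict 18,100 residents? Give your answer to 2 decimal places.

t ≈ 25.06 years

18100 = 46900 · e^(-0.038·t)
t = ln(18100/46900) / -0.038 = ln(0.38593) / -0.038 = -0.95211 / -0.038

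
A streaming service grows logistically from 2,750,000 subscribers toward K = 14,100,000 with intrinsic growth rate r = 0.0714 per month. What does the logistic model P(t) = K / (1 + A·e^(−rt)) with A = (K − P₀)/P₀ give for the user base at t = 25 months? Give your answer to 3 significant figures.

≈ 8,330,000 subscribers

A = (14100000 − 2750000)/2750000 = 4.12727
P(25) = 14100000 / (1 + 4.12727·e^(−0.0714·25)) = 14100000 / (1 + 4.12727·0.167797)
= 14100000 / 1.69254 ≈ 8330653.77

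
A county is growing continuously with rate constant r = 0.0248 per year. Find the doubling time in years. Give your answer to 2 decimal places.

doubling time ≈ 27.95 years

doubling time = ln(2) / |r| = 0.69315 / 0.0248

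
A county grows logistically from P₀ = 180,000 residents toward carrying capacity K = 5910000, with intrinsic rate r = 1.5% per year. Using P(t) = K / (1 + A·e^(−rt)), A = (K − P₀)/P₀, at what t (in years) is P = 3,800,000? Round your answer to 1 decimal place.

t ≈ 269.9 years

A = (5910000 − 180000)/180000 = 31.83333
3800000 = 5910000/(1 + 31.83333·e^(−0.015t)) → 1 + 31.83333·e^(−0.015t) = 1.55526
e^(−0.015t) = 0.017443 → t = ln(57.33017)/0.015 = 4.04883/0.015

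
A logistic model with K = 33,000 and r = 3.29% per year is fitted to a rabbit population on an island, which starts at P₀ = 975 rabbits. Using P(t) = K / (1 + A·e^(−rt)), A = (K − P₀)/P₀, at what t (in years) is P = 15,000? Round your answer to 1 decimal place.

t ≈ 100.6 years

A = (33000 − 975)/975 = 32.84615
15000 = 33000/(1 + 32.84615·e^(−0.0329t)) → 1 + 32.84615·e^(−0.0329t) = 2.2
e^(−0.0329t) = 0.036534 → t = ln(27.37179)/0.0329 = 3.30951/0.0329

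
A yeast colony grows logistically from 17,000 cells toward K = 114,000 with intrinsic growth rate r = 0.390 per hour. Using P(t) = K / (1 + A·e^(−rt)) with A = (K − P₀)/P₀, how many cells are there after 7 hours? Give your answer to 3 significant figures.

≈ 83,100 cells

A = (114000 − 17000)/17000 = 5.70588
P(7) = 114000 / (1 + 5.70588·e^(−0.39·7)) = 114000 / (1 + 5.70588·0.065219)
= 114000 / 1.37213 ≈ 83082.29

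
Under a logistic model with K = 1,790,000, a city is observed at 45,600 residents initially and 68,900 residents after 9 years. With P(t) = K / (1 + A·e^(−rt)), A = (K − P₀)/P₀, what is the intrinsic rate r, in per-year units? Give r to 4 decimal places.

A = (1790000 − 45600)/45600 = 38.25439
68900 = 1790000/(1 + 38.25439·e^(−r·9)) → e^(−9r) = (25.97968 − 1)/38.25439 = 0.652989
r = −ln(0.652989)/9 = 0.4262/9

r ≈ 0.0474 per year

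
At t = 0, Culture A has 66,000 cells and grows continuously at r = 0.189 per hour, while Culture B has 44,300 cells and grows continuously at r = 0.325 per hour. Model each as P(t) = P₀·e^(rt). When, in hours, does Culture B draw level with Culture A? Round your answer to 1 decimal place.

t ≈ 2.9 hours

66000·e^(0.189t) = 44300·e^(0.325t)
66000/44300 = e^((0.325 − 0.189)t) → ln(1.48984) = 0.136·t
t = 0.39867 / 0.136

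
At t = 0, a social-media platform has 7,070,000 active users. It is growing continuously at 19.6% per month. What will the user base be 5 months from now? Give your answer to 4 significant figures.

≈ 18,840,000 active users

P(5) = 7070000 · e^(0.196·5) = 7070000 · e^(0.98)
= 7070000 · 2.66446 ≈ 18837705.63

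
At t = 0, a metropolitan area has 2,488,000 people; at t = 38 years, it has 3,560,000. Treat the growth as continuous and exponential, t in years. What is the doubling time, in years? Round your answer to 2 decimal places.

r = ln(3560000/2488000) / 38 = ln(1.43087) / 38 ≈ 0.009428 per year
doubling time = ln 2 / |r| = 0.69315 / 0.009428

doubling time ≈ 73.52 years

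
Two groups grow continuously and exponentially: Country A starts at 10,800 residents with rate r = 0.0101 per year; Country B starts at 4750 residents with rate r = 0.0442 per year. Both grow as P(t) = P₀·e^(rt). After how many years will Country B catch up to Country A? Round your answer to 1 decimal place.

t ≈ 24.1 years

10800·e^(0.0101t) = 4750·e^(0.0442t)
10800/4750 = e^((0.0442 − 0.0101)t) → ln(2.27368) = 0.0341·t
t = 0.8214 / 0.0341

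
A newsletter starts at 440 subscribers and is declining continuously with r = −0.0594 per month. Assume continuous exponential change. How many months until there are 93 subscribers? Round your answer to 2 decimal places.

93 = 440 · e^(-0.0594·t)
t = ln(93/440) / -0.0594 = ln(0.21136) / -0.0594 = -1.55418 / -0.0594

t ≈ 26.16 months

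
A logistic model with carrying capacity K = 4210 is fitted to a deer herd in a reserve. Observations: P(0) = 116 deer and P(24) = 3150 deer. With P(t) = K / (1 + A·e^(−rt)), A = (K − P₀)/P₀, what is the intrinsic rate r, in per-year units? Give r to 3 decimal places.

r ≈ 0.194 per year

A = (4210 − 116)/116 = 35.2931
3150 = 4210/(1 + 35.2931·e^(−r·24)) → e^(−24r) = (1.33651 − 1)/35.2931 = 0.009535
r = −ln(0.009535)/24 = 4.65282/24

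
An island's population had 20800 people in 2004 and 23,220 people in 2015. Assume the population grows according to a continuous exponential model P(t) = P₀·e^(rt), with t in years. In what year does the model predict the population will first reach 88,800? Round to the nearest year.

r = ln(23220/20800) / 11 = 0.11006/11 ≈ 0.010006 per year
t = ln(88800/20800) / r = 1.45143/0.010006 ≈ 145.06 years after 2004

year 2149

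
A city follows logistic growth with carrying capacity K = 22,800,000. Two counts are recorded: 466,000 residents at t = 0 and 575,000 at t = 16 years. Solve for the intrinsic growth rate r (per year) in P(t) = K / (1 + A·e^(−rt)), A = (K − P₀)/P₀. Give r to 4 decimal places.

r ≈ 0.0134 per year

A = (22800000 − 466000)/466000 = 47.92704
575000 = 22800000/(1 + 47.92704·e^(−r·16)) → e^(−16r) = (39.65217 − 1)/47.92704 = 0.806479
r = −ln(0.806479)/16 = 0.21508/16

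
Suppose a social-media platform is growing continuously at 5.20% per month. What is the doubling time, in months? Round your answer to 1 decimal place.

doubling time = ln(2) / |r| = 0.69315 / 0.052

doubling time ≈ 13.3 months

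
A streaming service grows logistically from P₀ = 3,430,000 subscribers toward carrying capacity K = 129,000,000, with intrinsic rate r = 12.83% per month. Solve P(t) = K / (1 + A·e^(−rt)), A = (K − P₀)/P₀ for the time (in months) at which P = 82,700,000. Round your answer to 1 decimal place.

A = (129000000 − 3430000)/3430000 = 36.60933
82700000 = 129000000/(1 + 36.60933·e^(−0.1283t)) → 1 + 36.60933·e^(−0.1283t) = 1.55985
e^(−0.1283t) = 0.015293 → t = ln(65.39075)/0.1283 = 4.18038/0.1283

t ≈ 32.6 months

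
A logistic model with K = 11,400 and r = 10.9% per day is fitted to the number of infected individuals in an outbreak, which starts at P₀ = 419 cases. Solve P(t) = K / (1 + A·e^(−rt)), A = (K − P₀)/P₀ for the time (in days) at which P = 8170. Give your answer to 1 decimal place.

A = (11400 − 419)/419 = 26.20764
8170 = 11400/(1 + 26.20764·e^(−0.109t)) → 1 + 26.20764·e^(−0.109t) = 1.39535
e^(−0.109t) = 0.015085 → t = ln(66.28991)/0.109 = 4.19404/0.109

t ≈ 38.5 days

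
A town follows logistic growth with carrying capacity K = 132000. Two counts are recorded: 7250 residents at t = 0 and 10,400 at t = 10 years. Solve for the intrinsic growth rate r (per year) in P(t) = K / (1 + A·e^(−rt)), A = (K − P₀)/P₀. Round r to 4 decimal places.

r ≈ 0.0386 per year

A = (132000 − 7250)/7250 = 17.2069
10400 = 132000/(1 + 17.2069·e^(−r·10)) → e^(−10r) = (12.69231 − 1)/17.2069 = 0.679513
r = −ln(0.679513)/10 = 0.38638/10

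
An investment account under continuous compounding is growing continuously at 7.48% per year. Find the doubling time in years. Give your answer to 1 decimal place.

doubling time = ln(2) / |r| = 0.69315 / 0.0748

doubling time ≈ 9.3 years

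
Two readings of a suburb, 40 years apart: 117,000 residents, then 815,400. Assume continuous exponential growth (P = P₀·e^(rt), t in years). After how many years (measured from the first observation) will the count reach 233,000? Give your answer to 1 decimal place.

r = ln(815400/117000) / 40 ≈ 0.048538 per year
t = ln(233000/117000) / r = 0.68886 / 0.048538 ≈ 14.192

t ≈ 14.2 years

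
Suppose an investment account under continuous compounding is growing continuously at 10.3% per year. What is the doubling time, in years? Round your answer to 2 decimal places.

doubling time ≈ 6.73 years

doubling time = ln(2) / |r| = 0.69315 / 0.103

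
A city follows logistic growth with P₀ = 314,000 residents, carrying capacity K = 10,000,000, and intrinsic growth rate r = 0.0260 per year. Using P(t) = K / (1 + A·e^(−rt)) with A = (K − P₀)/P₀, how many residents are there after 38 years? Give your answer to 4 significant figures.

A = (10000000 − 314000)/314000 = 30.84713
P(38) = 10000000 / (1 + 30.84713·e^(−0.026·38)) = 10000000 / (1 + 30.84713·0.372321)
= 10000000 / 12.48502 ≈ 800959.68

≈ 801,000 residents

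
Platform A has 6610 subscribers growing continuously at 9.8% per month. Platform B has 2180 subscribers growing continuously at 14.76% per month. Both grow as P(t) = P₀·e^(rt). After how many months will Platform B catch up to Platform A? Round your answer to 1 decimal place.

6610·e^(0.098t) = 2180·e^(0.1476t)
6610/2180 = e^((0.1476 − 0.098)t) → ln(3.03211) = 0.0496·t
t = 1.10926 / 0.0496

t ≈ 22.4 months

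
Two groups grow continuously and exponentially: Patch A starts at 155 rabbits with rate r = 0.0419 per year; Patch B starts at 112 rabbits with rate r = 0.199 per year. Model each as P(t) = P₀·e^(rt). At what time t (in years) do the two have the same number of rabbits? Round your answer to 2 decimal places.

t ≈ 2.07 years

155·e^(0.0419t) = 112·e^(0.199t)
155/112 = e^((0.199 − 0.0419)t) → ln(1.38393) = 0.1571·t
t = 0.32493 / 0.1571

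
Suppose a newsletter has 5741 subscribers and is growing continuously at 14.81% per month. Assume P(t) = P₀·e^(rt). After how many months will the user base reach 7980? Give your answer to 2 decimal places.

t ≈ 2.22 months

7980 = 5741 · e^(0.1481·t)
t = ln(7980/5741) / 0.1481 = ln(1.39) / 0.1481 = 0.32931 / 0.1481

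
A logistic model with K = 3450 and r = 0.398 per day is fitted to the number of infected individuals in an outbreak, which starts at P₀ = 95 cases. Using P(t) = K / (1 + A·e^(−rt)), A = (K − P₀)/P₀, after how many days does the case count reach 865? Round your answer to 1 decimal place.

A = (3450 − 95)/95 = 35.31579
865 = 3450/(1 + 35.31579·e^(−0.398t)) → 1 + 35.31579·e^(−0.398t) = 3.98844
e^(−0.398t) = 0.08462 → t = ln(11.81747)/0.398 = 2.46958/0.398

t ≈ 6.2 days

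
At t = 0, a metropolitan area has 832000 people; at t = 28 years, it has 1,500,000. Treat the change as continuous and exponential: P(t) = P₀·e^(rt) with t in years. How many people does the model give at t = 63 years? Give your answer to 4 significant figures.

r = ln(1500000/832000) / 28 ≈ 0.02105 per year
P(63) = 832000 · e^(0.02105·63) = 832000 · 3.76641 ≈ 3133654.96

≈ 3,134,000 people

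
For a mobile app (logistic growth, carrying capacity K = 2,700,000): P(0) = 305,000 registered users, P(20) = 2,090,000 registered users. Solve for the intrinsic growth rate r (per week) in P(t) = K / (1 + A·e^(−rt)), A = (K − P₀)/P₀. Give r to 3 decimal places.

r ≈ 0.165 per week

A = (2700000 − 305000)/305000 = 7.85246
2090000 = 2700000/(1 + 7.85246·e^(−r·20)) → e^(−20r) = (1.29187 − 1)/7.85246 = 0.037169
r = −ln(0.037169)/20 = 3.29229/20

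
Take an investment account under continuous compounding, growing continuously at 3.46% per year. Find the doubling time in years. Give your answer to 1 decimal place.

doubling time = ln(2) / |r| = 0.69315 / 0.0346

doubling time ≈ 20.0 years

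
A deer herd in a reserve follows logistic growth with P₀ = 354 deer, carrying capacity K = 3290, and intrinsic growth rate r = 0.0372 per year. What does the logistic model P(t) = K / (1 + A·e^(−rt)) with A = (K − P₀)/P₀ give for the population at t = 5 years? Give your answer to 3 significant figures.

A = (3290 − 354)/354 = 8.29379
P(5) = 3290 / (1 + 8.29379·e^(−0.0372·5)) = 3290 / (1 + 8.29379·0.830274)
= 3290 / 7.88611 ≈ 417.19

≈ 417 deer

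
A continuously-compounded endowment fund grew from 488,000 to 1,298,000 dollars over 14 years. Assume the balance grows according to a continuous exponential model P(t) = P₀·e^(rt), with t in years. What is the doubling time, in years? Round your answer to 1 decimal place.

doubling time ≈ 9.9 years

r = ln(1298000/488000) / 14 = ln(2.65984) / 14 ≈ 0.069876 per year
doubling time = ln 2 / |r| = 0.69315 / 0.069876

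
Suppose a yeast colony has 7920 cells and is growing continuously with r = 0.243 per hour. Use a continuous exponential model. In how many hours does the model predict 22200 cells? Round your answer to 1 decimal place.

t ≈ 4.2 hours

22200 = 7920 · e^(0.243·t)
t = ln(22200/7920) / 0.243 = ln(2.80303) / 0.243 = 1.0307 / 0.243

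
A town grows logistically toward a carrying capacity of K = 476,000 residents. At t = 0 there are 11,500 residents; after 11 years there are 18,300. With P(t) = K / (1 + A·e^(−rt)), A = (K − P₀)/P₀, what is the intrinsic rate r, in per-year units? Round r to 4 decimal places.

r ≈ 0.0436 per year

A = (476000 − 11500)/11500 = 40.3913
18300 = 476000/(1 + 40.3913·e^(−r·11)) → e^(−11r) = (26.01093 − 1)/40.3913 = 0.619216
r = −ln(0.619216)/11 = 0.4793/11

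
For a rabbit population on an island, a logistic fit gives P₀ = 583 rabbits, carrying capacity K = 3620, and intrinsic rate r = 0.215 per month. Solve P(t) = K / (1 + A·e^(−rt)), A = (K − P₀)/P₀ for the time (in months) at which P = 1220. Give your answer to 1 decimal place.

t ≈ 4.5 months

A = (3620 − 583)/583 = 5.20926
1220 = 3620/(1 + 5.20926·e^(−0.215t)) → 1 + 5.20926·e^(−0.215t) = 2.96721
e^(−0.215t) = 0.377638 → t = ln(2.64804)/0.215 = 0.97382/0.215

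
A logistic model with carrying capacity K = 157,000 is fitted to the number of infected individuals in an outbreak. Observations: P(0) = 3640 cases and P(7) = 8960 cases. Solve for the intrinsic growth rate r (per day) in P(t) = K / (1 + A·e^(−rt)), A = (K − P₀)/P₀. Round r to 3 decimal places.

A = (157000 − 3640)/3640 = 42.13187
8960 = 157000/(1 + 42.13187·e^(−r·7)) → e^(−7r) = (17.52232 − 1)/42.13187 = 0.392157
r = −ln(0.392157)/7 = 0.93609/7

r ≈ 0.134 per day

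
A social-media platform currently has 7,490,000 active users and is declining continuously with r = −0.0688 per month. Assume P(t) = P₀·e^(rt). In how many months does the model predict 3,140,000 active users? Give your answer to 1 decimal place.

t ≈ 12.6 months

3140000 = 7490000 · e^(-0.0688·t)
t = ln(3140000/7490000) / -0.0688 = ln(0.41923) / -0.0688 = -0.86935 / -0.0688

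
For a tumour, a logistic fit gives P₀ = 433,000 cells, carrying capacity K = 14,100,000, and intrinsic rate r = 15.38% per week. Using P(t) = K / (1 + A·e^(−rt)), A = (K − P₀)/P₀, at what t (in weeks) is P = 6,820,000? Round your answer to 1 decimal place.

A = (14100000 − 433000)/433000 = 31.56351
6820000 = 14100000/(1 + 31.56351·e^(−0.1538t)) → 1 + 31.56351·e^(−0.1538t) = 2.06745
e^(−0.1538t) = 0.033819 → t = ln(29.56911)/0.1538 = 3.38673/0.1538

t ≈ 22.0 weeks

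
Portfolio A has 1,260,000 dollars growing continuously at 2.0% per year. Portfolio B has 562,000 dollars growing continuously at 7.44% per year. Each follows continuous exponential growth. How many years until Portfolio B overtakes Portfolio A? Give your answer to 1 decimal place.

1260000·e^(0.02t) = 562000·e^(0.0744t)
1260000/562000 = e^((0.0744 − 0.02)t) → ln(2.24199) = 0.0544·t
t = 0.80737 / 0.0544

t ≈ 14.8 years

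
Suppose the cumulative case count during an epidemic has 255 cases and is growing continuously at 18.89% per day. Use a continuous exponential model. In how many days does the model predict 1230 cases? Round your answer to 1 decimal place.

1230 = 255 · e^(0.1889·t)
t = ln(1230/255) / 0.1889 = ln(4.82353) / 0.1889 = 1.57351 / 0.1889

t ≈ 8.3 days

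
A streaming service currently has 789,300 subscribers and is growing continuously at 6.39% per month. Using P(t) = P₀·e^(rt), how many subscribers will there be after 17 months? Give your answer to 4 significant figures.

P(17) = 789300 · e^(0.0639·17) = 789300 · e^(1.0863)
= 789300 · 2.96329 ≈ 2338924.48

≈ 2,339,000 subscribers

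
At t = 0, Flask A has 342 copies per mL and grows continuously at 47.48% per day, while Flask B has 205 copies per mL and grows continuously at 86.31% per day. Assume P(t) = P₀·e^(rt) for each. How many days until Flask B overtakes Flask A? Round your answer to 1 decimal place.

t ≈ 1.3 days

342·e^(0.4748t) = 205·e^(0.8631t)
342/205 = e^((0.8631 − 0.4748)t) → ln(1.66829) = 0.3883·t
t = 0.5118 / 0.3883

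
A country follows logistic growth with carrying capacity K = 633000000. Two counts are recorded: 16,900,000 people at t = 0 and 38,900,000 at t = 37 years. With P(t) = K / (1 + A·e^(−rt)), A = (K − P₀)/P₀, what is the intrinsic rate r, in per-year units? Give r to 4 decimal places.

A = (633000000 − 16900000)/16900000 = 36.45562
38900000 = 633000000/(1 + 36.45562·e^(−r·37)) → e^(−37r) = (16.27249 − 1)/36.45562 = 0.418934
r = −ln(0.418934)/37 = 0.87004/37

r ≈ 0.0235 per year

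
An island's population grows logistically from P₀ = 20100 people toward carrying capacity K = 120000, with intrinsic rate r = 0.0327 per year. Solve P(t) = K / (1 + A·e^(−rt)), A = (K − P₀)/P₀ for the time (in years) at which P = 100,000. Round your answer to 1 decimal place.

t ≈ 98.3 years

A = (120000 − 20100)/20100 = 4.97015
100000 = 120000/(1 + 4.97015·e^(−0.0327t)) → 1 + 4.97015·e^(−0.0327t) = 1.2
e^(−0.0327t) = 0.04024 → t = ln(24.85075)/0.0327 = 3.21289/0.0327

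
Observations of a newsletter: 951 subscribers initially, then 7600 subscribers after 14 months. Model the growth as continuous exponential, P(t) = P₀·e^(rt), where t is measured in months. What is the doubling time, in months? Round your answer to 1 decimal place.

r = ln(7600/951) / 14 = ln(7.99159) / 14 ≈ 0.148456 per month
doubling time = ln 2 / |r| = 0.69315 / 0.148456

doubling time ≈ 4.7 months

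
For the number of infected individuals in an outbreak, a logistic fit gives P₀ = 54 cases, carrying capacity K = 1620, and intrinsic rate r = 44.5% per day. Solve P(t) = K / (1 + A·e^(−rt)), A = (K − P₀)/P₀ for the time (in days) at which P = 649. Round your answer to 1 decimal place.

t ≈ 6.7 days

A = (1620 − 54)/54 = 29
649 = 1620/(1 + 29·e^(−0.445t)) → 1 + 29·e^(−0.445t) = 2.49615
e^(−0.445t) = 0.051591 → t = ln(19.38311)/0.445 = 2.9644/0.445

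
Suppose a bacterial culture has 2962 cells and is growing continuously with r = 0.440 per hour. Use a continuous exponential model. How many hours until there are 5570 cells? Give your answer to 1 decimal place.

5570 = 2962 · e^(0.44·t)
t = ln(5570/2962) / 0.44 = ln(1.88049) / 0.44 = 0.63153 / 0.44

t ≈ 1.4 hours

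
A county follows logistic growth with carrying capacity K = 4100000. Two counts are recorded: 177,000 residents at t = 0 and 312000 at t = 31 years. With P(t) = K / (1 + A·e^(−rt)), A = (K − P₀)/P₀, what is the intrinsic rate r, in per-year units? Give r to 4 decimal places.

A = (4100000 − 177000)/177000 = 22.16384
312000 = 4100000/(1 + 22.16384·e^(−r·31)) → e^(−31r) = (13.14103 − 1)/22.16384 = 0.547785
r = −ln(0.547785)/31 = 0.60187/31

r ≈ 0.0194 per year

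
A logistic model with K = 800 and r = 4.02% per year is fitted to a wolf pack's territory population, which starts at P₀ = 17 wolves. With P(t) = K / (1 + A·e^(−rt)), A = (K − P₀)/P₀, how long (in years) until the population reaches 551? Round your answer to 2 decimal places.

A = (800 − 17)/17 = 46.05882
551 = 800/(1 + 46.05882·e^(−0.0402t)) → 1 + 46.05882·e^(−0.0402t) = 1.45191
e^(−0.0402t) = 0.009811 → t = ln(101.92133)/0.0402 = 4.6242/0.0402

t ≈ 115.03 years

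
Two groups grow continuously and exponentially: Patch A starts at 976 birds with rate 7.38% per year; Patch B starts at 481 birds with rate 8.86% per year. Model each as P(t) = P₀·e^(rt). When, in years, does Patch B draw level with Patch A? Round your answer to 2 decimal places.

976·e^(0.0738t) = 481·e^(0.0886t)
976/481 = e^((0.0886 − 0.0738)t) → ln(2.02911) = 0.0148·t
t = 0.7076 / 0.0148

t ≈ 47.81 years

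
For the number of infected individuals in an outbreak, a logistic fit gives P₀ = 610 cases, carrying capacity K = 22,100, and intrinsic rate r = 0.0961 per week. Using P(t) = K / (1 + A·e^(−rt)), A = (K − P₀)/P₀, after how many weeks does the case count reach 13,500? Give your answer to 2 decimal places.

A = (22100 − 610)/610 = 35.22951
13500 = 22100/(1 + 35.22951·e^(−0.0961t)) → 1 + 35.22951·e^(−0.0961t) = 1.63704
e^(−0.0961t) = 0.018082 → t = ln(55.30213)/0.0961 = 4.01281/0.0961

t ≈ 41.76 weeks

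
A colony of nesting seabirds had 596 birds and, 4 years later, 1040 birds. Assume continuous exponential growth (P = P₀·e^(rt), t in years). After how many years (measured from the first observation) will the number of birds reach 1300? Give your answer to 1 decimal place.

r = ln(1040/596) / 4 ≈ 0.139184 per year
t = ln(1300/596) / r = 0.77988 / 0.139184 ≈ 5.603

t ≈ 5.6 years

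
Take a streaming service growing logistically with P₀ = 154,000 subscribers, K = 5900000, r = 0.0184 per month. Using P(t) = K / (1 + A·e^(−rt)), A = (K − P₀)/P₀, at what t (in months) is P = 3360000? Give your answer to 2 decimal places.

A = (5900000 − 154000)/154000 = 37.31169
3360000 = 5900000/(1 + 37.31169·e^(−0.0184t)) → 1 + 37.31169·e^(−0.0184t) = 1.75595
e^(−0.0184t) = 0.02026 → t = ln(49.35719)/0.0184 = 3.89908/0.0184

t ≈ 211.91 months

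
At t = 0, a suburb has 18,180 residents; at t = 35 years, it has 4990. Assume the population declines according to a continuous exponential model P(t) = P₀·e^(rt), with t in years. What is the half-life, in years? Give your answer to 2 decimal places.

r = ln(4990/18180) / 35 = ln(0.27448) / 35 ≈ -0.03694 per year
half-life = ln 2 / |r| = 0.69315 / 0.03694

half-life ≈ 18.76 years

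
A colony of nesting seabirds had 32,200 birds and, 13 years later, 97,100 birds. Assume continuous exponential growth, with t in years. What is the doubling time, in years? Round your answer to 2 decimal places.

doubling time ≈ 8.16 years

r = ln(97100/32200) / 13 = ln(3.01553) / 13 ≈ 0.084906 per year
doubling time = ln 2 / |r| = 0.69315 / 0.084906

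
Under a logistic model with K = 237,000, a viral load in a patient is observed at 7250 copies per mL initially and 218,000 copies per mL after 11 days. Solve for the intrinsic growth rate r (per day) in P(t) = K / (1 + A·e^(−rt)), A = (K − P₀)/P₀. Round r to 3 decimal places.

r ≈ 0.536 per day

A = (237000 − 7250)/7250 = 31.68966
218000 = 237000/(1 + 31.68966·e^(−r·11)) → e^(−11r) = (1.08716 − 1)/31.68966 = 0.00275
r = −ln(0.00275)/11 = 5.89605/11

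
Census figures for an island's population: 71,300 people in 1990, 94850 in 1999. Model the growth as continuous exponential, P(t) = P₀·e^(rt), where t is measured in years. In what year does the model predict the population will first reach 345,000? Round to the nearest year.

year 2040

r = ln(94850/71300) / 9 = 0.2854/9 ≈ 0.031711 per year
t = ln(345000/71300) / r = 1.57665/0.031711 ≈ 49.72 years after 1990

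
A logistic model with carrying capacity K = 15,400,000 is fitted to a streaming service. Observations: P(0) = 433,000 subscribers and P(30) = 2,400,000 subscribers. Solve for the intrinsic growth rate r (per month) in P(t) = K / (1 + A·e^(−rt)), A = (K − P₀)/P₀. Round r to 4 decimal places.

A = (15400000 − 433000)/433000 = 34.56582
2400000 = 15400000/(1 + 34.56582·e^(−r·30)) → e^(−30r) = (6.41667 − 1)/34.56582 = 0.156706
r = −ln(0.156706)/30 = 1.85338/30

r ≈ 0.0618 per month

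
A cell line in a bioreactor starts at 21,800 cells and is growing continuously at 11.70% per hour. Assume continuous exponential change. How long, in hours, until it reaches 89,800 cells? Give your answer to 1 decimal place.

89800 = 21800 · e^(0.117·t)
t = ln(89800/21800) / 0.117 = ln(4.11927) / 0.117 = 1.41568 / 0.117

t ≈ 12.1 hours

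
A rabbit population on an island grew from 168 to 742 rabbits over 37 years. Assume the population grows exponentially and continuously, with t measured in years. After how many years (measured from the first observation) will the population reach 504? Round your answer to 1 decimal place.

r = ln(742/168) / 37 ≈ 0.040146 per year
t = ln(504/168) / r = 1.09861 / 0.040146 ≈ 27.366

t ≈ 27.4 years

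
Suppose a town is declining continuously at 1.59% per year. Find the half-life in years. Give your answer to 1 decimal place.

half-life ≈ 43.6 years

half-life = ln(2) / |r| = 0.69315 / 0.0159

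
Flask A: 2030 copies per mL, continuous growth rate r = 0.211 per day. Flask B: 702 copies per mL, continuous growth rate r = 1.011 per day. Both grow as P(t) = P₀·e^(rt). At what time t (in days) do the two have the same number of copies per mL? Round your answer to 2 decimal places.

2030·e^(0.211t) = 702·e^(1.011t)
2030/702 = e^((1.011 − 0.211)t) → ln(2.89174) = 0.8·t
t = 1.06186 / 0.8

t ≈ 1.33 days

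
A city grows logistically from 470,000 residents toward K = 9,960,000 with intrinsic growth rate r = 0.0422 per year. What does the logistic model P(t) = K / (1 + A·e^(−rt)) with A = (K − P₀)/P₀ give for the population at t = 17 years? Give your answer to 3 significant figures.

A = (9960000 − 470000)/470000 = 20.19149
P(17) = 9960000 / (1 + 20.19149·e^(−0.0422·17)) = 9960000 / (1 + 20.19149·0.488019)
= 9960000 / 10.85384 ≈ 917647.6

≈ 918,000 residents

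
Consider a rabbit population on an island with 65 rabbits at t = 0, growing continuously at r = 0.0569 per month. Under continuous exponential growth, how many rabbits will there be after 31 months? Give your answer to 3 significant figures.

P(31) = 65 · e^(0.0569·31) = 65 · e^(1.7639)
= 65 · 5.83515 ≈ 379.28

≈ 379 rabbits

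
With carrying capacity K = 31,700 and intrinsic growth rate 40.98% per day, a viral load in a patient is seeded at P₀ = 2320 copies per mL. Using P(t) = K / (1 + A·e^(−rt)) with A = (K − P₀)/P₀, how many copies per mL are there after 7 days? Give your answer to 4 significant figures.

A = (31700 − 2320)/2320 = 12.66379
P(7) = 31700 / (1 + 12.66379·e^(−0.4098·7)) = 31700 / (1 + 12.66379·0.056778)
= 31700 / 1.71903 ≈ 18440.64

≈ 18,440 copies per mL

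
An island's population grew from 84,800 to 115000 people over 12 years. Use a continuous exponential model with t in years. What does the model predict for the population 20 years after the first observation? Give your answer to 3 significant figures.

r = ln(115000/84800) / 12 ≈ 0.025386 per year
P(20) = 84800 · e^(0.025386·20) = 84800 · 1.66151 ≈ 140896.16

≈ 141,000 people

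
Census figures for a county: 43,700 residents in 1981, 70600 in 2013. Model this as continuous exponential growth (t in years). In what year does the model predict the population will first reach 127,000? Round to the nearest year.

r = ln(70600/43700) / 32 = 0.47968/32 ≈ 0.01499 per year
t = ln(127000/43700) / r = 1.06684/0.01499 ≈ 71.17 years after 1981

year 2052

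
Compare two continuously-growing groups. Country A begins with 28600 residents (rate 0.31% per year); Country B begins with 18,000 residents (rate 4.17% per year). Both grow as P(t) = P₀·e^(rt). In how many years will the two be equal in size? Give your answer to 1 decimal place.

t ≈ 12.0 years

28600·e^(0.0031t) = 18000·e^(0.0417t)
28600/18000 = e^((0.0417 − 0.0031)t) → ln(1.58889) = 0.0386·t
t = 0.46303 / 0.0386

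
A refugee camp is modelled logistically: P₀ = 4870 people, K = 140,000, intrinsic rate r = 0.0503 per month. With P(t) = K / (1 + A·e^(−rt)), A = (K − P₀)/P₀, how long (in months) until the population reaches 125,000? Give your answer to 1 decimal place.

A = (140000 − 4870)/4870 = 27.74743
125000 = 140000/(1 + 27.74743·e^(−0.0503t)) → 1 + 27.74743·e^(−0.0503t) = 1.12
e^(−0.0503t) = 0.004325 → t = ln(231.22861)/0.0503 = 5.44341/0.0503

t ≈ 108.2 months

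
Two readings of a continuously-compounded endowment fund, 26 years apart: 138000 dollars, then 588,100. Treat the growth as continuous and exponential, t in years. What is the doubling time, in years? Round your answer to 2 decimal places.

r = ln(588100/138000) / 26 = ln(4.26159) / 26 ≈ 0.055756 per year
doubling time = ln 2 / |r| = 0.69315 / 0.055756

doubling time ≈ 12.43 years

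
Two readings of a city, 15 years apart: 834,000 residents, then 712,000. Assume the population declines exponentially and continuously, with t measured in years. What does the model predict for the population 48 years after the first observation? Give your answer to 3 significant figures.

r = ln(712000/834000) / 15 ≈ -0.010544 per year
P(48) = 834000 · e^(-0.010544·48) = 834000 · 0.60284 ≈ 502771.52

≈ 503,000 residents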